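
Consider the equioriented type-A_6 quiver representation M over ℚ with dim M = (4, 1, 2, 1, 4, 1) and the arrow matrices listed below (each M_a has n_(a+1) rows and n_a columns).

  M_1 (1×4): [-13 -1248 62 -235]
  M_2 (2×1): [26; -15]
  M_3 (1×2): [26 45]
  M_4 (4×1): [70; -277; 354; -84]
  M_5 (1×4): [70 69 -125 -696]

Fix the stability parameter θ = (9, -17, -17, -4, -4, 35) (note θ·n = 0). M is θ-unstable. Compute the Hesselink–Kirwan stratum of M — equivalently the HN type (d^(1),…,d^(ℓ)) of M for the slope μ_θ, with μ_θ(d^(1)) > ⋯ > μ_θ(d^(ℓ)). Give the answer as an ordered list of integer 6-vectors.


Interval decomposition of M: I[1,1]^3, I[1,6], I[3,3], I[5,5]^3.
HN type (ℓ=5): μ^(1)=35; μ^(2)=9; μ^(3)=-4; μ^(4)=-25/3; μ^(5)=-17

((0, 0, 0, 0, 0, 1); (3, 0, 0, 0, 0, 0); (0, 0, 0, 1, 4, 0); (1, 1, 1, 0, 0, 0); (0, 0, 1, 0, 0, 0))


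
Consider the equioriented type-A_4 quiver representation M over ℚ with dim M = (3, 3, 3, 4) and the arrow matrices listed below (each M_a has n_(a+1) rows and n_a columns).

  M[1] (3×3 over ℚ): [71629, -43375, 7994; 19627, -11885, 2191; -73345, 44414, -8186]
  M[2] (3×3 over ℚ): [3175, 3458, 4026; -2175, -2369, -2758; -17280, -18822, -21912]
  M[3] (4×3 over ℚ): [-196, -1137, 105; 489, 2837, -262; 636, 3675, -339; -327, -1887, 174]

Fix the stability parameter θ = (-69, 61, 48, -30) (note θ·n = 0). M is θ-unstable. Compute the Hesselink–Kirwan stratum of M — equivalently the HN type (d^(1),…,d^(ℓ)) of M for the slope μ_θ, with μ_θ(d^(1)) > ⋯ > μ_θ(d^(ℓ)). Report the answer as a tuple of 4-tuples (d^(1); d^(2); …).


Barcode: M ≅ I[1,2], I[1,4]^2, I[3,3], I[4,4]^2. HN layers by μ_θ (5 steps, strictly decreasing):
  μ^(1)=61; μ^(2)=48; μ^(3)=79/3; μ^(4)=-30; μ^(5)=-69

((0, 1, 0, 0); (0, 0, 1, 0); (0, 2, 2, 2); (0, 0, 0, 2); (3, 0, 0, 0))


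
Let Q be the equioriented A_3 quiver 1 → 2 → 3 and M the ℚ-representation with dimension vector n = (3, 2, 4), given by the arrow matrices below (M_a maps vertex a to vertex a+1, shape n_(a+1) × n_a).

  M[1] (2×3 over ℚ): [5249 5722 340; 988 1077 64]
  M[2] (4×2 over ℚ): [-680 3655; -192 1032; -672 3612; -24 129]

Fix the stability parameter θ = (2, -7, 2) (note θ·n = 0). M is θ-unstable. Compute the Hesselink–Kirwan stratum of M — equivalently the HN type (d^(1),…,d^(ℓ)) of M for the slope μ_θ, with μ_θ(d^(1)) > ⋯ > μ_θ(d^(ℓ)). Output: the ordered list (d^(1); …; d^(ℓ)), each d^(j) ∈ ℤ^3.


Via rank(M_{q-1}∘⋯∘M_p): M ≅ I[1,1], I[1,2], I[1,3], I[3,3]^3.
μ_θ-semistable layers: μ^(1)=2; μ^(2)=-5/2

((1, 0, 4); (2, 2, 0))


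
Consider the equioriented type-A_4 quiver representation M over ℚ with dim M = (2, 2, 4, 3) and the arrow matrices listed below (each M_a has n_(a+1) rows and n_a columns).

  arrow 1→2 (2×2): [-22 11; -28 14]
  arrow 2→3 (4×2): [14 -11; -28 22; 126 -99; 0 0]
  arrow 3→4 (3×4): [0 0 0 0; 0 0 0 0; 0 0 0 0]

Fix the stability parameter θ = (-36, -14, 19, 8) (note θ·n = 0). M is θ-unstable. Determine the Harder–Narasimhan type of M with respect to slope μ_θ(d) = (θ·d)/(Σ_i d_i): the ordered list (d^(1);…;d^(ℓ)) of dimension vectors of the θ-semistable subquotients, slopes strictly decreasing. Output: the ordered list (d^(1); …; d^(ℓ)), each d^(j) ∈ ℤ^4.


Barcode: M ≅ I[1,1], I[1,2], I[2,3], I[3,3]^3, I[4,4]^3. HN layers by μ_θ (4 steps, strictly decreasing):
  μ^(1)=19; μ^(2)=8; μ^(3)=-14; μ^(4)=-36

((0, 0, 4, 0); (0, 0, 0, 3); (0, 2, 0, 0); (2, 0, 0, 0))


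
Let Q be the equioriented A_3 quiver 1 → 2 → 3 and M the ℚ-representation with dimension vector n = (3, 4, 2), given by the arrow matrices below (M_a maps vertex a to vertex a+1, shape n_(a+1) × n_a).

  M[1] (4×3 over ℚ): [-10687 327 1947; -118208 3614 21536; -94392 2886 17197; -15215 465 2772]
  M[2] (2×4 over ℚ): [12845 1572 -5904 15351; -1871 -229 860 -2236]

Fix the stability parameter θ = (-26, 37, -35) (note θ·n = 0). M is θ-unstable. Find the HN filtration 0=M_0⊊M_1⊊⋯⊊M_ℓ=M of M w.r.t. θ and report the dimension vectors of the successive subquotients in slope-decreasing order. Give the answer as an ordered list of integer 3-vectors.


Interval decomposition of M: I[1,2], I[1,3]^2, I[2,2].
HN type (ℓ=3): μ^(1)=37; μ^(2)=1; μ^(3)=-26

((0, 2, 0); (0, 2, 2); (3, 0, 0))


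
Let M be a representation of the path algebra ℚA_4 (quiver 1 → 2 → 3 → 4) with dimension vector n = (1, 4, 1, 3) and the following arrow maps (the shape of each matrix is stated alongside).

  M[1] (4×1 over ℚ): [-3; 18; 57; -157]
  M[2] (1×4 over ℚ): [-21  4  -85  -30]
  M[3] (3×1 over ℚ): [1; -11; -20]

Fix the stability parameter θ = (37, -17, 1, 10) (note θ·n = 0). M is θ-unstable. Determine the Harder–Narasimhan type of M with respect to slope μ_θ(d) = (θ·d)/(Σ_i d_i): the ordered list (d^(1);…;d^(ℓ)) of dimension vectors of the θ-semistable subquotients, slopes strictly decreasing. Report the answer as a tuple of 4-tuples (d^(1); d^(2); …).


Via rank(M_{q-1}∘⋯∘M_p): M ≅ I[1,2], I[2,2]^2, I[2,4], I[4,4]^2.
μ_θ-semistable layers: μ^(1)=10; μ^(2)=1; μ^(3)=-17

((1, 1, 0, 3); (0, 0, 1, 0); (0, 3, 0, 0))


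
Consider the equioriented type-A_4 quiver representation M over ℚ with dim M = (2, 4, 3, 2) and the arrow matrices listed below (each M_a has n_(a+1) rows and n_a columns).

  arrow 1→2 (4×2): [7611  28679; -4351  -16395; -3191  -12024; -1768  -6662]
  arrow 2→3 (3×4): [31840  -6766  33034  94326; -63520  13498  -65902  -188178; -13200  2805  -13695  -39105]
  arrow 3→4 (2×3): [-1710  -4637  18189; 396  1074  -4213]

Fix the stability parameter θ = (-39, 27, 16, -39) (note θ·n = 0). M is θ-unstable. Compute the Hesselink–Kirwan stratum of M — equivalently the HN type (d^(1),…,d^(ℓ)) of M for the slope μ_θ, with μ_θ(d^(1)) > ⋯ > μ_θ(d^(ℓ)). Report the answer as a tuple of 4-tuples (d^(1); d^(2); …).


Via rank(M_{q-1}∘⋯∘M_p): M ≅ I[1,2], I[1,4], I[2,2]^2, I[3,3], I[3,4].
μ_θ-semistable layers: μ^(1)=27; μ^(2)=16; μ^(3)=4/3; μ^(4)=-23/2; μ^(5)=-39

((0, 3, 0, 0); (0, 0, 1, 0); (0, 1, 1, 1); (0, 0, 1, 1); (2, 0, 0, 0))


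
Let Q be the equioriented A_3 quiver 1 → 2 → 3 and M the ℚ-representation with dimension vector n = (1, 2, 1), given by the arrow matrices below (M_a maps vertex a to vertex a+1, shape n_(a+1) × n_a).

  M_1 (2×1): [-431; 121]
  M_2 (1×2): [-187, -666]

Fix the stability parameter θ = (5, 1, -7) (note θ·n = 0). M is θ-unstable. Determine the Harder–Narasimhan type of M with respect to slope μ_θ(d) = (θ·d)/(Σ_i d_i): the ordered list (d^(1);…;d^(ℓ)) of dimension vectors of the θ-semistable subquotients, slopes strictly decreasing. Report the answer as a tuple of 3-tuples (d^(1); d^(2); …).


Via rank(M_{q-1}∘⋯∘M_p): M ≅ I[1,3], I[2,2].
μ_θ-semistable layers: μ^(1)=1; μ^(2)=-1/3

((0, 1, 0); (1, 1, 1))


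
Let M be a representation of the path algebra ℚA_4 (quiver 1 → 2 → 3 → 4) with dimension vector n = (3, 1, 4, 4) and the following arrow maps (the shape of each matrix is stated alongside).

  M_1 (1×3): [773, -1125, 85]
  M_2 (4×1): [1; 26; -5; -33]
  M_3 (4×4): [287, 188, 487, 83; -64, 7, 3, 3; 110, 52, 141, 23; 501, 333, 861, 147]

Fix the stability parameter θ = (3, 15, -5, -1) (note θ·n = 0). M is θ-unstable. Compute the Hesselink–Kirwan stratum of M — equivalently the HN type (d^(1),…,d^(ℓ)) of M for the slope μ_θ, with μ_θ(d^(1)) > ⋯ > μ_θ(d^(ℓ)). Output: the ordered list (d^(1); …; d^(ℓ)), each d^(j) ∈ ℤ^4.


Interval decomposition of M: I[1,1]^2, I[1,4], I[3,3], I[3,4]^2, I[4,4].
HN type (ℓ=3): μ^(1)=3; μ^(2)=-1; μ^(3)=-5

((3, 1, 1, 1); (0, 0, 0, 3); (0, 0, 3, 0))


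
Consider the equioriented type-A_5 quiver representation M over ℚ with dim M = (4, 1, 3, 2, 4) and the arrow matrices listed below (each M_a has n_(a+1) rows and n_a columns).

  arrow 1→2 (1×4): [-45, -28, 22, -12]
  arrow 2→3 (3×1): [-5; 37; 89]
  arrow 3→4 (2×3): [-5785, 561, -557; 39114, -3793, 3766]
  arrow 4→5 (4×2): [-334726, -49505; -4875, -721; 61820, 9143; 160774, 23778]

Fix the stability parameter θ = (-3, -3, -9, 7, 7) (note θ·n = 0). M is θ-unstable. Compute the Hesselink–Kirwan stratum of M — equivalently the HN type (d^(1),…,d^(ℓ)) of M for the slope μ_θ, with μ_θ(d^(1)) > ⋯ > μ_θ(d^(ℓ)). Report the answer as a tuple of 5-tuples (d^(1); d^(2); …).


Interval decomposition of M: I[1,1]^3, I[1,5], I[3,3], I[3,5], I[5,5]^2.
HN type (ℓ=4): μ^(1)=7; μ^(2)=-3; μ^(3)=-5; μ^(4)=-9

((0, 0, 0, 2, 4); (3, 0, 0, 0, 0); (1, 1, 1, 0, 0); (0, 0, 2, 0, 0))


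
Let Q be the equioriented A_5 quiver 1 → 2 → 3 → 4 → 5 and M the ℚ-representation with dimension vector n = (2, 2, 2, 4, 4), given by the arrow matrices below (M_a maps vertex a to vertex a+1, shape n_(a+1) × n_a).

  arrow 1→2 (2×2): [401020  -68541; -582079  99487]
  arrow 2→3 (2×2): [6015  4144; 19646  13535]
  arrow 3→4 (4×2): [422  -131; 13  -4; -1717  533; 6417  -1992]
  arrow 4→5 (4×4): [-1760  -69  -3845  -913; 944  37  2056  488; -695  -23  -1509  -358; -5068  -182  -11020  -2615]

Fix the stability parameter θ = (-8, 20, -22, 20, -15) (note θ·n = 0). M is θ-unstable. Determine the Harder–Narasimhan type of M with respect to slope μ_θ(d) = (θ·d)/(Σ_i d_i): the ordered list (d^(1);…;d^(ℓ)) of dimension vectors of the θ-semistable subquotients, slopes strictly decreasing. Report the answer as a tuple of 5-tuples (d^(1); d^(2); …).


Via rank(M_{q-1}∘⋯∘M_p): M ≅ I[1,5]^2, I[4,5]^2.
μ_θ-semistable layers: μ^(1)=5/2; μ^(2)=-1; μ^(3)=-8

((0, 0, 0, 4, 4); (0, 2, 2, 0, 0); (2, 0, 0, 0, 0))


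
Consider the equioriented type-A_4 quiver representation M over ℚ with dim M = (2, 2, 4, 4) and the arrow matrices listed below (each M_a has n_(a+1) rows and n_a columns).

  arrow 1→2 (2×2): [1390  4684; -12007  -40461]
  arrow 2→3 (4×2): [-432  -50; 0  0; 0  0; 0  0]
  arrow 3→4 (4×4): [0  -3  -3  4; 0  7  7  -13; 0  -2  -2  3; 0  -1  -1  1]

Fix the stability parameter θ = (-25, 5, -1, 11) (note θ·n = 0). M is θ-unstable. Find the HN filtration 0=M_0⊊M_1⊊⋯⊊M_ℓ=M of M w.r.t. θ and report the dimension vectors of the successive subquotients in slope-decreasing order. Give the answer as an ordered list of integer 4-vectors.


Via rank(M_{q-1}∘⋯∘M_p): M ≅ I[1,2], I[1,3], I[3,3], I[3,4]^2, I[4,4]^2.
μ_θ-semistable layers: μ^(1)=11; μ^(2)=5; μ^(3)=2; μ^(4)=-1; μ^(5)=-25

((0, 0, 0, 4); (0, 1, 0, 0); (0, 1, 1, 0); (0, 0, 3, 0); (2, 0, 0, 0))


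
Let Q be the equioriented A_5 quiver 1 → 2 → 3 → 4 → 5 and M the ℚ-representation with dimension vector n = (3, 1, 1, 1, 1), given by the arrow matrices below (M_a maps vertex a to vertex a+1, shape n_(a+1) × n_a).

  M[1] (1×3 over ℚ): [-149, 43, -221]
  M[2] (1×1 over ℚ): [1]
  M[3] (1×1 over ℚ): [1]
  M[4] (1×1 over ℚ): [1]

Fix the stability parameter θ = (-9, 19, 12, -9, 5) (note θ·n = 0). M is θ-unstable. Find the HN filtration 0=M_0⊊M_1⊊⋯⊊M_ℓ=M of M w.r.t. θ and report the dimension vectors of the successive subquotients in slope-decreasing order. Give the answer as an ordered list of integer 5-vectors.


Interval decomposition of M: I[1,1]^2, I[1,5].
HN type (ℓ=2): μ^(1)=27/4; μ^(2)=-9

((0, 1, 1, 1, 1); (3, 0, 0, 0, 0))


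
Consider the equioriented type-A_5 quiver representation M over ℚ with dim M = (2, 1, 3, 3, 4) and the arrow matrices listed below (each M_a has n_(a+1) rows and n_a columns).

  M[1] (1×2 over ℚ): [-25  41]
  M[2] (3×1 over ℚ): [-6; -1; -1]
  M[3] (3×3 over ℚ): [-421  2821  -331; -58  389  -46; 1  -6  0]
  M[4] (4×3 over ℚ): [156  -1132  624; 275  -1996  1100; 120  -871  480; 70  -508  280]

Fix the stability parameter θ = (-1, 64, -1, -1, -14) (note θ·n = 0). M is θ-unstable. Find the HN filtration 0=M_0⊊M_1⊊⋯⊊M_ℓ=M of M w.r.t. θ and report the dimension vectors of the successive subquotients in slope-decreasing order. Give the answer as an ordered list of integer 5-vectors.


Interval decomposition of M: I[1,1], I[1,5], I[3,4], I[3,5], I[5,5]^2.
HN type (ℓ=4): μ^(1)=12; μ^(2)=-1; μ^(3)=-16/3; μ^(4)=-14

((0, 1, 1, 1, 1); (2, 0, 1, 1, 0); (0, 0, 1, 1, 1); (0, 0, 0, 0, 2))


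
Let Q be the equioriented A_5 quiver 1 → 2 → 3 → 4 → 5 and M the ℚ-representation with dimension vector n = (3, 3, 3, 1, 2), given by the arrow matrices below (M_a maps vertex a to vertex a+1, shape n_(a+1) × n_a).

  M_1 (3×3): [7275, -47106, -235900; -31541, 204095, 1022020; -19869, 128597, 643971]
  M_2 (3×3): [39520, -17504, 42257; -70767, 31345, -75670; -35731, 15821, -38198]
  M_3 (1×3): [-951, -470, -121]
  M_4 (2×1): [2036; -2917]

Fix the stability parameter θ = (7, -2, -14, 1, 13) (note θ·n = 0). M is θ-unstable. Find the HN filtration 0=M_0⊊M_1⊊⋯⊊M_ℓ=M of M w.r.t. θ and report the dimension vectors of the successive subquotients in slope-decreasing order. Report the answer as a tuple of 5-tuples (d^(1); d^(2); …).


Barcode: M ≅ I[1,2], I[1,3], I[1,5], I[3,3], I[5,5]. HN layers by μ_θ (5 steps, strictly decreasing):
  μ^(1)=13; μ^(2)=5/2; μ^(3)=1; μ^(4)=-3; μ^(5)=-14

((0, 0, 0, 0, 2); (1, 1, 0, 0, 0); (0, 0, 0, 1, 0); (2, 2, 2, 0, 0); (0, 0, 1, 0, 0))


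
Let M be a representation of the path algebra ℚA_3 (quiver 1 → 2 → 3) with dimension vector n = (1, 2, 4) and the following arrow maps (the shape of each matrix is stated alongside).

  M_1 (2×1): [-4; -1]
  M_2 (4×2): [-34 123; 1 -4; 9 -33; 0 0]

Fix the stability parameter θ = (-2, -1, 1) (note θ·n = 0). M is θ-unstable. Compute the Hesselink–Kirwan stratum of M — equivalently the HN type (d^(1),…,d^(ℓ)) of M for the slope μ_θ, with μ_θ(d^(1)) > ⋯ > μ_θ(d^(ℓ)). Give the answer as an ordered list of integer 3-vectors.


Interval decomposition of M: I[1,3], I[2,3], I[3,3]^2.
HN type (ℓ=3): μ^(1)=1; μ^(2)=-1; μ^(3)=-2

((0, 0, 4); (0, 2, 0); (1, 0, 0))


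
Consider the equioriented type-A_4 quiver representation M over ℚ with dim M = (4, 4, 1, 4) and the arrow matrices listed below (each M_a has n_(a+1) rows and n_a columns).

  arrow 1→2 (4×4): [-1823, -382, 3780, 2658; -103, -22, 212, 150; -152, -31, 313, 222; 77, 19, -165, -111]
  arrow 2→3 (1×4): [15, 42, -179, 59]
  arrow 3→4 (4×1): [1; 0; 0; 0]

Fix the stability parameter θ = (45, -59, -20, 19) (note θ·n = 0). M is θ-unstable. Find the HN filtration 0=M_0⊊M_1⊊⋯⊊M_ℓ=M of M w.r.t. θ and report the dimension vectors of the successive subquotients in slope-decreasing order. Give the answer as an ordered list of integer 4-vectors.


Barcode: M ≅ I[1,1], I[1,2]^2, I[1,4], I[2,2], I[4,4]^3. HN layers by μ_θ (5 steps, strictly decreasing):
  μ^(1)=45; μ^(2)=19; μ^(3)=-7; μ^(4)=-34/3; μ^(5)=-59

((1, 0, 0, 0); (0, 0, 0, 4); (2, 2, 0, 0); (1, 1, 1, 0); (0, 1, 0, 0))


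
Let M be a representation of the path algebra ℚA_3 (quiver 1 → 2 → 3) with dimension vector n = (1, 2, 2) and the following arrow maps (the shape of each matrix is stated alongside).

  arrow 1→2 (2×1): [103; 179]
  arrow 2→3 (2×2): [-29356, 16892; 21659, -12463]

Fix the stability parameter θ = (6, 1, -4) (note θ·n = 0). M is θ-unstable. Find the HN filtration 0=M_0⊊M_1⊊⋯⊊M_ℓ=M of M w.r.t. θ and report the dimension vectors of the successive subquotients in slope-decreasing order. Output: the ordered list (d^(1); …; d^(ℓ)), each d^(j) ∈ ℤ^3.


Interval decomposition of M: I[1,2], I[2,3], I[3,3].
HN type (ℓ=3): μ^(1)=7/2; μ^(2)=-3/2; μ^(3)=-4

((1, 1, 0); (0, 1, 1); (0, 0, 1))


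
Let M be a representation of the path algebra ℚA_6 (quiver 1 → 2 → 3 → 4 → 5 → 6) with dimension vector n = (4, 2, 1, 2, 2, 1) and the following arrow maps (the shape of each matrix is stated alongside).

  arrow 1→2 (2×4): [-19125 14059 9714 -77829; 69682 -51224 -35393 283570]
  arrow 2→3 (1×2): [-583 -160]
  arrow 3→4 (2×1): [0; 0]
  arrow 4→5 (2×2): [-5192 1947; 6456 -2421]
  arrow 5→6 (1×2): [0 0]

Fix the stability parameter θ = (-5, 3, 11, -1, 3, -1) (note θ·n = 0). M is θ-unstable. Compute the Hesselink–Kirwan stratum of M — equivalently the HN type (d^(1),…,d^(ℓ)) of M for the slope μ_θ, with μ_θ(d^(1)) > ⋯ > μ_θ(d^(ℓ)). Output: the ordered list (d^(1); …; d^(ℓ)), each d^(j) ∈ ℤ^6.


Interval decomposition of M: I[1,1]^2, I[1,2], I[1,3], I[4,4], I[4,5], I[5,5], I[6,6].
HN type (ℓ=4): μ^(1)=11; μ^(2)=3; μ^(3)=-1; μ^(4)=-5

((0, 0, 1, 0, 0, 0); (0, 2, 0, 0, 2, 0); (0, 0, 0, 2, 0, 1); (4, 0, 0, 0, 0, 0))


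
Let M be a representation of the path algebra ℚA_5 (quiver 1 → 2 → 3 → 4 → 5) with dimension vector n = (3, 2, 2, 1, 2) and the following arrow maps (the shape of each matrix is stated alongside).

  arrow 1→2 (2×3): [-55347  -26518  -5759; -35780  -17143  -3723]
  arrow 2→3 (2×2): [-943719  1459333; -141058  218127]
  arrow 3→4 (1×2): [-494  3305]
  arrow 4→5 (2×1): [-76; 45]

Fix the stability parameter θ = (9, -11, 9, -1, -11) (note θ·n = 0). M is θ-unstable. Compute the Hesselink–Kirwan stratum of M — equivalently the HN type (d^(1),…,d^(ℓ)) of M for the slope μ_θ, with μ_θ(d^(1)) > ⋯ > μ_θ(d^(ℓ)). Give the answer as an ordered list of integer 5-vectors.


Barcode: M ≅ I[1,1], I[1,3], I[1,5], I[5,5]. HN layers by μ_θ (3 steps, strictly decreasing):
  μ^(1)=9; μ^(2)=-1; μ^(3)=-11

((1, 0, 1, 0, 0); (2, 2, 1, 1, 1); (0, 0, 0, 0, 1))


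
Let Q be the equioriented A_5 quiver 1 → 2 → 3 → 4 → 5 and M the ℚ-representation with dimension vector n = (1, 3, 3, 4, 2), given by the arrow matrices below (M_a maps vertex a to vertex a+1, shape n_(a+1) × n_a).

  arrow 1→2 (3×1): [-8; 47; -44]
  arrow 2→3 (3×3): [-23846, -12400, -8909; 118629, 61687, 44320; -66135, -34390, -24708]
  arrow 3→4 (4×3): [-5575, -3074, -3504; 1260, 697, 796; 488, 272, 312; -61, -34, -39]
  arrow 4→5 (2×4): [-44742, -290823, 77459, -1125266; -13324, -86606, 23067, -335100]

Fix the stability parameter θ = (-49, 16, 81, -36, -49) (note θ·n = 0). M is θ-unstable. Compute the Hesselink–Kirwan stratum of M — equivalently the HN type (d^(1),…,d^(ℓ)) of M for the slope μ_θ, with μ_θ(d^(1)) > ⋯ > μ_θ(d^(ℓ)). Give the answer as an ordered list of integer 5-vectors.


Barcode: M ≅ I[1,5], I[2,4]^2, I[4,5]. HN layers by μ_θ (5 steps, strictly decreasing):
  μ^(1)=45/2; μ^(2)=16; μ^(3)=3; μ^(4)=-85/2; μ^(5)=-49

((0, 0, 2, 2, 0); (0, 2, 0, 0, 0); (0, 1, 1, 1, 1); (0, 0, 0, 1, 1); (1, 0, 0, 0, 0))


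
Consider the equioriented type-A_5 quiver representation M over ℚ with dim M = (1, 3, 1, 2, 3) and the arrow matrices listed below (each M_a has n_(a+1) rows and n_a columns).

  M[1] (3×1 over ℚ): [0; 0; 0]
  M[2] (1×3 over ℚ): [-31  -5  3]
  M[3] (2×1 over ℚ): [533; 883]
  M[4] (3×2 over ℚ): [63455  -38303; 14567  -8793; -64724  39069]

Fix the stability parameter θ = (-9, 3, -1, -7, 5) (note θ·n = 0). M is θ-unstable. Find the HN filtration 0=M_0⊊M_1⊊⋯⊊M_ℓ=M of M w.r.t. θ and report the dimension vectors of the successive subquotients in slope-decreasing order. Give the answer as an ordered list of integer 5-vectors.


Via rank(M_{q-1}∘⋯∘M_p): M ≅ I[1,1], I[2,2]^2, I[2,5], I[4,5], I[5,5].
μ_θ-semistable layers: μ^(1)=5; μ^(2)=3; μ^(3)=-5/3; μ^(4)=-7; μ^(5)=-9

((0, 0, 0, 0, 3); (0, 2, 0, 0, 0); (0, 1, 1, 1, 0); (0, 0, 0, 1, 0); (1, 0, 0, 0, 0))


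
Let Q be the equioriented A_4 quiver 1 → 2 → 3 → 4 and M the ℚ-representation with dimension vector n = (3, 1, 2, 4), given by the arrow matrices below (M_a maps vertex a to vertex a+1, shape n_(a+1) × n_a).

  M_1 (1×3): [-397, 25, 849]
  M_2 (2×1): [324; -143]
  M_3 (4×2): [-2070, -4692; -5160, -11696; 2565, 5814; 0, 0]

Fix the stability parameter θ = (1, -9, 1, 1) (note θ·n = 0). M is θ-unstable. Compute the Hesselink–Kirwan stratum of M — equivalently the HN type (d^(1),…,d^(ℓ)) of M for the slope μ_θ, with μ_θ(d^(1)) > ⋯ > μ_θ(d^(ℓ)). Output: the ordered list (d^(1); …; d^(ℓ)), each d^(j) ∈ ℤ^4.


Via rank(M_{q-1}∘⋯∘M_p): M ≅ I[1,1]^2, I[1,4], I[3,3], I[4,4]^3.
μ_θ-semistable layers: μ^(1)=1; μ^(2)=-4

((2, 0, 2, 4); (1, 1, 0, 0))


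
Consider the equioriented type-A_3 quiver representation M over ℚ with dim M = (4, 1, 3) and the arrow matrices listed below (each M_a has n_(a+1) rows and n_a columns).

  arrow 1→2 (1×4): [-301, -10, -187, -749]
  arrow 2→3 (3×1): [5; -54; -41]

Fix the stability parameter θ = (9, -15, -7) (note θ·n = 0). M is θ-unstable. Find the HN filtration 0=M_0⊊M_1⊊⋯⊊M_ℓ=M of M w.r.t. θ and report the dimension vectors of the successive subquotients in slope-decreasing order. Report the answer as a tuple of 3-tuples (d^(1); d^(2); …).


Interval decomposition of M: I[1,1]^3, I[1,3], I[3,3]^2.
HN type (ℓ=3): μ^(1)=9; μ^(2)=-13/3; μ^(3)=-7

((3, 0, 0); (1, 1, 1); (0, 0, 2))


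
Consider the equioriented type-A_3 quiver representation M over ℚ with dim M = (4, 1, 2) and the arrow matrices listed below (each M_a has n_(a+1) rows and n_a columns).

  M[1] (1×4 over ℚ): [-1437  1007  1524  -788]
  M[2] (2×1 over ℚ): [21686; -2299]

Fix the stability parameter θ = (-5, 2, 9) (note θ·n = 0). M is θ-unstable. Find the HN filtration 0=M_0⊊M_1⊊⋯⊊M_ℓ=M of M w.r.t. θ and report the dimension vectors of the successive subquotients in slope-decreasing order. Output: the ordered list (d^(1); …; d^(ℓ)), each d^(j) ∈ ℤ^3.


Barcode: M ≅ I[1,1]^3, I[1,3], I[3,3]. HN layers by μ_θ (3 steps, strictly decreasing):
  μ^(1)=9; μ^(2)=2; μ^(3)=-5

((0, 0, 2); (0, 1, 0); (4, 0, 0))


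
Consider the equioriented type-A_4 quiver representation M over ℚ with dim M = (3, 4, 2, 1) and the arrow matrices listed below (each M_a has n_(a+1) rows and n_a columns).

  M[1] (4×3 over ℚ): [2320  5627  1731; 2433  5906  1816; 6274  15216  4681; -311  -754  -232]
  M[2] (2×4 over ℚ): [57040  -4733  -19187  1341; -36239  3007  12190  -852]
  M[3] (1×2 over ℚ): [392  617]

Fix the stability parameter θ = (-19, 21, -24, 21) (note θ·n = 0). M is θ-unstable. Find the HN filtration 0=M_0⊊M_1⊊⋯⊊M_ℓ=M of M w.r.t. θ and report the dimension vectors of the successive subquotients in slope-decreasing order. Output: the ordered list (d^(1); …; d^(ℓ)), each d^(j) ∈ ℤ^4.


Interval decomposition of M: I[1,2], I[1,3], I[1,4], I[2,2].
HN type (ℓ=3): μ^(1)=21; μ^(2)=-3/2; μ^(3)=-19

((0, 2, 0, 1); (0, 2, 2, 0); (3, 0, 0, 0))


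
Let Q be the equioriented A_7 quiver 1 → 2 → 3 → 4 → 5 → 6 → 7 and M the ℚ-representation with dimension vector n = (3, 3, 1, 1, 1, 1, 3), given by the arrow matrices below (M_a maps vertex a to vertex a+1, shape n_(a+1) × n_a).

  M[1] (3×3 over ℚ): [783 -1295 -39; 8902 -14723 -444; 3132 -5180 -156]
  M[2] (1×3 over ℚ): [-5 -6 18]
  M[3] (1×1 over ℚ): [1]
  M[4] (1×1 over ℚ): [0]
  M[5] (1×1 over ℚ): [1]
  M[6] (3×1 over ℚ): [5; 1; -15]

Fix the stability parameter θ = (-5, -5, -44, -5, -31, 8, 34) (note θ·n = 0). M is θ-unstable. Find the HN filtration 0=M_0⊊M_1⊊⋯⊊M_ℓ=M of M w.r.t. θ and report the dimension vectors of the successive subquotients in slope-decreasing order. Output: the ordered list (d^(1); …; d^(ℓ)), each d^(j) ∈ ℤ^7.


Via rank(M_{q-1}∘⋯∘M_p): M ≅ I[1,1], I[1,2], I[1,4], I[2,2], I[5,7], I[7,7]^2.
μ_θ-semistable layers: μ^(1)=34; μ^(2)=8; μ^(3)=-5; μ^(4)=-18; μ^(5)=-31

((0, 0, 0, 0, 0, 0, 3); (0, 0, 0, 0, 0, 1, 0); (2, 2, 0, 1, 0, 0, 0); (1, 1, 1, 0, 0, 0, 0); (0, 0, 0, 0, 1, 0, 0))


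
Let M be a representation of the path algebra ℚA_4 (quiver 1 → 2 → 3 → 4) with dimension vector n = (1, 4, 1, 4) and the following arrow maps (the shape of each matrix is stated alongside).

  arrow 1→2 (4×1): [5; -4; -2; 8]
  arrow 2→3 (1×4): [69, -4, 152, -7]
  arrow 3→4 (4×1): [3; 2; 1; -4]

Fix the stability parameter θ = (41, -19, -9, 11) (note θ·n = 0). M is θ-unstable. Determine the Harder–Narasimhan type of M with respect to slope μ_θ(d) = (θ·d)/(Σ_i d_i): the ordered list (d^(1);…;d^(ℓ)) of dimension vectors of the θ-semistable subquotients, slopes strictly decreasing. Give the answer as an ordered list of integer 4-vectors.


Via rank(M_{q-1}∘⋯∘M_p): M ≅ I[1,4], I[2,2]^3, I[4,4]^3.
μ_θ-semistable layers: μ^(1)=11; μ^(2)=13/3; μ^(3)=-19

((0, 0, 0, 4); (1, 1, 1, 0); (0, 3, 0, 0))


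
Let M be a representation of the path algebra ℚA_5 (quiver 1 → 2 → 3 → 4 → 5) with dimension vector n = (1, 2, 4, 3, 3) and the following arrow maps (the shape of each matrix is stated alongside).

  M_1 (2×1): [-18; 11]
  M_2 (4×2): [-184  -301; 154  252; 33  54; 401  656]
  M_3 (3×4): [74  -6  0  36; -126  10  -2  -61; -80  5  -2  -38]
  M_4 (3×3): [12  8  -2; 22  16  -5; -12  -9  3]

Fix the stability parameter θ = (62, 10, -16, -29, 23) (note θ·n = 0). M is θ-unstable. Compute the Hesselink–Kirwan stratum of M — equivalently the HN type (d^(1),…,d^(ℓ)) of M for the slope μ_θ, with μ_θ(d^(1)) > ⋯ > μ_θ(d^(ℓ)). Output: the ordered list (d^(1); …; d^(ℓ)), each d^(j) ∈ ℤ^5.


Interval decomposition of M: I[1,4], I[2,5], I[3,3], I[3,5], I[5,5].
HN type (ℓ=5): μ^(1)=23; μ^(2)=27/4; μ^(3)=-35/3; μ^(4)=-16; μ^(5)=-45/2

((0, 0, 0, 0, 3); (1, 1, 1, 1, 0); (0, 1, 1, 1, 0); (0, 0, 1, 0, 0); (0, 0, 1, 1, 0))


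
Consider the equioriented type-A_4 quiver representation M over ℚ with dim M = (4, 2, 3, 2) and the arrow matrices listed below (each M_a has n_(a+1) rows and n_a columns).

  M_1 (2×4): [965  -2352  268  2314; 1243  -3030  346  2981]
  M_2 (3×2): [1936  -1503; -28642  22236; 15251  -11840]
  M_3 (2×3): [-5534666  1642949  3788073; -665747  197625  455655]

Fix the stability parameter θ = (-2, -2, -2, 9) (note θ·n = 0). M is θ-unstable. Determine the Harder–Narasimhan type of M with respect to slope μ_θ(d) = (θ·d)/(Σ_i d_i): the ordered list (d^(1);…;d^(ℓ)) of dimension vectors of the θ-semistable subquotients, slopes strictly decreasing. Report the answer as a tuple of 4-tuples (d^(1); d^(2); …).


Interval decomposition of M: I[1,1]^2, I[1,4]^2, I[3,3].
HN type (ℓ=2): μ^(1)=9; μ^(2)=-2

((0, 0, 0, 2); (4, 2, 3, 0))


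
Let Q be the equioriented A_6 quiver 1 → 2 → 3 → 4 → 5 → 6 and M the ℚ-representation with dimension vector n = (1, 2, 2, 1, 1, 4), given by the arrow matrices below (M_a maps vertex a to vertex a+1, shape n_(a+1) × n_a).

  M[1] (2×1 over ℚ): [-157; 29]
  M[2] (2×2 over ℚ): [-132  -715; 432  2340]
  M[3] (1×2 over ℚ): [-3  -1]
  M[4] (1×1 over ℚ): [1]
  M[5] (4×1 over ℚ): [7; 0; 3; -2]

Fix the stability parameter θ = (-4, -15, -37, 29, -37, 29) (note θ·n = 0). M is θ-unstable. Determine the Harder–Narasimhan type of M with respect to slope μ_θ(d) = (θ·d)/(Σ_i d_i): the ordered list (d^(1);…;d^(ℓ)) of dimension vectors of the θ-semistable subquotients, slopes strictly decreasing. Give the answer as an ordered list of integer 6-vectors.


Interval decomposition of M: I[1,6], I[2,2], I[3,3], I[6,6]^3.
HN type (ℓ=5): μ^(1)=29; μ^(2)=-4; μ^(3)=-15; μ^(4)=-56/3; μ^(5)=-37

((0, 0, 0, 0, 0, 4); (0, 0, 0, 1, 1, 0); (0, 1, 0, 0, 0, 0); (1, 1, 1, 0, 0, 0); (0, 0, 1, 0, 0, 0))


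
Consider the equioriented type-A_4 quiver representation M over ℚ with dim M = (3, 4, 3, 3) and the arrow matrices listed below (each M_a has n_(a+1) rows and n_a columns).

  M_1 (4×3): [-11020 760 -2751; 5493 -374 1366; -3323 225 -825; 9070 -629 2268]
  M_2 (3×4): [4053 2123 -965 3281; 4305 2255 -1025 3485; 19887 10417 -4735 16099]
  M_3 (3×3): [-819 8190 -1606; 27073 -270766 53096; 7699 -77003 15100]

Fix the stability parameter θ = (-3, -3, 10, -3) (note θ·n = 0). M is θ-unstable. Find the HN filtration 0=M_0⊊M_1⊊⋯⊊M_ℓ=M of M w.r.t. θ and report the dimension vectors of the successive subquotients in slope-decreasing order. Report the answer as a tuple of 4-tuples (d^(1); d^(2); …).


Barcode: M ≅ I[1,2]^2, I[1,4], I[2,2], I[3,4]^2. HN layers by μ_θ (2 steps, strictly decreasing):
  μ^(1)=7/2; μ^(2)=-3

((0, 0, 3, 3); (3, 4, 0, 0))


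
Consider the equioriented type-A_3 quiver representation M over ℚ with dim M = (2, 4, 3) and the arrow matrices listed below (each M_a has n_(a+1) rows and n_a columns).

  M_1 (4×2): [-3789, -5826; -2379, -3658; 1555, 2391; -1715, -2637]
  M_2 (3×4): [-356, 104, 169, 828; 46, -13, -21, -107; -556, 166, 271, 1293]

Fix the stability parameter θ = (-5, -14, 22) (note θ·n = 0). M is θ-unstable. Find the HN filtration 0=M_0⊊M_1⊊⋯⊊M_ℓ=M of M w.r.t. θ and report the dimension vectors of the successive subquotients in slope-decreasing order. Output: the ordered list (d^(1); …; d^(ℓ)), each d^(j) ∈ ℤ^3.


Interval decomposition of M: I[1,3]^2, I[2,2], I[2,3].
HN type (ℓ=3): μ^(1)=22; μ^(2)=-19/2; μ^(3)=-14

((0, 0, 3); (2, 2, 0); (0, 2, 0))


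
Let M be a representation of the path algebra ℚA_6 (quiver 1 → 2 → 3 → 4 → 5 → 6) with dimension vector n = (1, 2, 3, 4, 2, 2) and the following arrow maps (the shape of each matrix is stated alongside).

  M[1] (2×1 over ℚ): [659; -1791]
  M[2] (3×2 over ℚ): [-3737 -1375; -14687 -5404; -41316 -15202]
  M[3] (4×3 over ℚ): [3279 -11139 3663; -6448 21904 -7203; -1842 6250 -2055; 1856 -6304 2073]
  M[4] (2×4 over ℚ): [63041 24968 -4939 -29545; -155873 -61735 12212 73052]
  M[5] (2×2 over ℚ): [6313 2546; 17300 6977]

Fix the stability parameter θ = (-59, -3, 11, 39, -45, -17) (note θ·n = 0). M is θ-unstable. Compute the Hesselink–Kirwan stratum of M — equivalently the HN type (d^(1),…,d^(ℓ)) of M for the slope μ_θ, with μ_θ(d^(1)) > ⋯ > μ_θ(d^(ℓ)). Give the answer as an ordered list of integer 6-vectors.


Via rank(M_{q-1}∘⋯∘M_p): M ≅ I[1,6], I[2,3], I[3,6], I[4,4]^2.
μ_θ-semistable layers: μ^(1)=39; μ^(2)=11; μ^(3)=-3; μ^(4)=-59

((0, 0, 0, 2, 0, 0); (0, 0, 1, 0, 0, 0); (0, 2, 2, 2, 2, 2); (1, 0, 0, 0, 0, 0))


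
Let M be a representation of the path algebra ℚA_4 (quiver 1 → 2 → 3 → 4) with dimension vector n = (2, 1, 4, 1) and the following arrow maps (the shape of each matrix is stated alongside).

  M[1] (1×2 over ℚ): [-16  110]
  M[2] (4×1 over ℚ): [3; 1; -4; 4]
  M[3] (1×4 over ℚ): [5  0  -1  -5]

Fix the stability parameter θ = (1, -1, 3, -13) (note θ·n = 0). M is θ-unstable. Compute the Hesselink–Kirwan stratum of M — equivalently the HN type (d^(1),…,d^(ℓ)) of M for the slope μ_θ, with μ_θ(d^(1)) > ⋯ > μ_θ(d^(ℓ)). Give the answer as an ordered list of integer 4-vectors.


Barcode: M ≅ I[1,1], I[1,4], I[3,3]^3. HN layers by μ_θ (3 steps, strictly decreasing):
  μ^(1)=3; μ^(2)=1; μ^(3)=-5/2

((0, 0, 3, 0); (1, 0, 0, 0); (1, 1, 1, 1))


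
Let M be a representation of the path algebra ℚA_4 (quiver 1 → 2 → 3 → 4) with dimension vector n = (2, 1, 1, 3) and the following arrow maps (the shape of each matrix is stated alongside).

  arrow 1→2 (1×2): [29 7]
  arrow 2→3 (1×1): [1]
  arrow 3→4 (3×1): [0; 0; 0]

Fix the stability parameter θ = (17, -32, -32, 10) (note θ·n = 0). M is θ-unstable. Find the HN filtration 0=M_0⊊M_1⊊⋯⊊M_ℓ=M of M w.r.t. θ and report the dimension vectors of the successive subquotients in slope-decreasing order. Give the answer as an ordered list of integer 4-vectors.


Via rank(M_{q-1}∘⋯∘M_p): M ≅ I[1,1], I[1,3], I[4,4]^3.
μ_θ-semistable layers: μ^(1)=17; μ^(2)=10; μ^(3)=-47/3

((1, 0, 0, 0); (0, 0, 0, 3); (1, 1, 1, 0))


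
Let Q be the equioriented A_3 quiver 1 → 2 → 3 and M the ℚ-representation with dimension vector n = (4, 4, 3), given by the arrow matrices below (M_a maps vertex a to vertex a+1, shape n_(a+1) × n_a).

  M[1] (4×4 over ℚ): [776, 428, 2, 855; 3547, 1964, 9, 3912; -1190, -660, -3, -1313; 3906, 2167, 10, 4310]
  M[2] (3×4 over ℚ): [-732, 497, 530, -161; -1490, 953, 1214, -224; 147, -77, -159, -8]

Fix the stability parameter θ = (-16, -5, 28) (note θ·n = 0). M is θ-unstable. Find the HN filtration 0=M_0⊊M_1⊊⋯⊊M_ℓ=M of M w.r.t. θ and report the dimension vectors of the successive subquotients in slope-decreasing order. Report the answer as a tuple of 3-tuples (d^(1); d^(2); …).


Via rank(M_{q-1}∘⋯∘M_p): M ≅ I[1,2], I[1,3]^3.
μ_θ-semistable layers: μ^(1)=28; μ^(2)=-5; μ^(3)=-16

((0, 0, 3); (0, 4, 0); (4, 0, 0))


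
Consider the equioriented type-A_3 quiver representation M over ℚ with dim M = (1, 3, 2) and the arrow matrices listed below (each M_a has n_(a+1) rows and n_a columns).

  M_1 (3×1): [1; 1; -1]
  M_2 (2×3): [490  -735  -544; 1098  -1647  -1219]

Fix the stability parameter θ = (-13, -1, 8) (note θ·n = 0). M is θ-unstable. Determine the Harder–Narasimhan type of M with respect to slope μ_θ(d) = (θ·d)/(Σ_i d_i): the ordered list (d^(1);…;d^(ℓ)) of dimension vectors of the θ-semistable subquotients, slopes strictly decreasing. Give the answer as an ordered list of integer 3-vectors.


Via rank(M_{q-1}∘⋯∘M_p): M ≅ I[1,3], I[2,2], I[2,3].
μ_θ-semistable layers: μ^(1)=8; μ^(2)=-1; μ^(3)=-13

((0, 0, 2); (0, 3, 0); (1, 0, 0))


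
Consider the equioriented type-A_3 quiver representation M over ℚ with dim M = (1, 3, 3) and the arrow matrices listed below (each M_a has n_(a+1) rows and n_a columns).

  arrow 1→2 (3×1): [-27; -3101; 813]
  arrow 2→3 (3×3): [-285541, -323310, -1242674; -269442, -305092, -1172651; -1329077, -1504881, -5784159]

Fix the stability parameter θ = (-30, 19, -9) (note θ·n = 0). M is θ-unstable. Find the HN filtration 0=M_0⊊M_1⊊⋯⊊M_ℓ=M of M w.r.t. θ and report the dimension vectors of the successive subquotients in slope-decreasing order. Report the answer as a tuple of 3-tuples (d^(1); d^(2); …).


Via rank(M_{q-1}∘⋯∘M_p): M ≅ I[1,3], I[2,3]^2.
μ_θ-semistable layers: μ^(1)=5; μ^(2)=-30

((0, 3, 3); (1, 0, 0))


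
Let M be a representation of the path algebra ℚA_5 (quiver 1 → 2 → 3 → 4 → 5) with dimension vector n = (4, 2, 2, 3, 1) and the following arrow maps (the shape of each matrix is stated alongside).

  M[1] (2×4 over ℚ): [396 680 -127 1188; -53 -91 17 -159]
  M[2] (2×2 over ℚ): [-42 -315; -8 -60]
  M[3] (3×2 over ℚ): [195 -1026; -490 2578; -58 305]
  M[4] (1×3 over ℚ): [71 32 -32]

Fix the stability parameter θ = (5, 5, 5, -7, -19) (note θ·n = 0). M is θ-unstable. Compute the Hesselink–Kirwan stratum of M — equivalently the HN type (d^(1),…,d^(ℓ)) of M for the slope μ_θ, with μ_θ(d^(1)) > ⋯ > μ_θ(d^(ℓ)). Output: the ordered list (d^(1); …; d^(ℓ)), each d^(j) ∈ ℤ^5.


Via rank(M_{q-1}∘⋯∘M_p): M ≅ I[1,1]^2, I[1,2], I[1,5], I[3,4], I[4,4].
μ_θ-semistable layers: μ^(1)=5; μ^(2)=-1; μ^(3)=-11/5; μ^(4)=-7

((3, 1, 0, 0, 0); (0, 0, 1, 1, 0); (1, 1, 1, 1, 1); (0, 0, 0, 1, 0))


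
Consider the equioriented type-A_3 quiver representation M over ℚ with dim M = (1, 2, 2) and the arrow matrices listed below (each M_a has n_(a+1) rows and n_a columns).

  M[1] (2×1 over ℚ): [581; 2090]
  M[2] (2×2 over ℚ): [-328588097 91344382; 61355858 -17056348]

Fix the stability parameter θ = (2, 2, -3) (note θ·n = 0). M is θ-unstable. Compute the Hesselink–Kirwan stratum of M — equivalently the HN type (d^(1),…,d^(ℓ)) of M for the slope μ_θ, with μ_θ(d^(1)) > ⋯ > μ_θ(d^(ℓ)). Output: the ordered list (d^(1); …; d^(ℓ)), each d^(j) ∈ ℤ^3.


Interval decomposition of M: I[1,3], I[2,2], I[3,3].
HN type (ℓ=3): μ^(1)=2; μ^(2)=1/3; μ^(3)=-3

((0, 1, 0); (1, 1, 1); (0, 0, 1))


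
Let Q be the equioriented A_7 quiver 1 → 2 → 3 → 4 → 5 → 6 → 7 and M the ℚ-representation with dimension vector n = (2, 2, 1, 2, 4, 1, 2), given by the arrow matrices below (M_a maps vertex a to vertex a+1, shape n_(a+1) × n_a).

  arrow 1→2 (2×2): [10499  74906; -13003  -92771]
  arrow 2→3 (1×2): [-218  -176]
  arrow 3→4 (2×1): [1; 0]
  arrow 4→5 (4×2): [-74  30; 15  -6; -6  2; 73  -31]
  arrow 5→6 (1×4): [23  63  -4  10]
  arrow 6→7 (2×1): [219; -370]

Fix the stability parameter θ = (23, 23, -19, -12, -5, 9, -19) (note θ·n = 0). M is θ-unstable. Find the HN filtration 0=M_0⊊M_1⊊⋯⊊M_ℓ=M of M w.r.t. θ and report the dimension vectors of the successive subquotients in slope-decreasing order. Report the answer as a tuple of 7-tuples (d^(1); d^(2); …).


Interval decomposition of M: I[1,2], I[1,7], I[4,5], I[5,5]^2, I[7,7].
HN type (ℓ=5): μ^(1)=23; μ^(2)=0; μ^(3)=-5; μ^(4)=-12; μ^(5)=-19

((1, 1, 0, 0, 0, 0, 0); (1, 1, 1, 1, 1, 1, 1); (0, 0, 0, 0, 3, 0, 0); (0, 0, 0, 1, 0, 0, 0); (0, 0, 0, 0, 0, 0, 1))


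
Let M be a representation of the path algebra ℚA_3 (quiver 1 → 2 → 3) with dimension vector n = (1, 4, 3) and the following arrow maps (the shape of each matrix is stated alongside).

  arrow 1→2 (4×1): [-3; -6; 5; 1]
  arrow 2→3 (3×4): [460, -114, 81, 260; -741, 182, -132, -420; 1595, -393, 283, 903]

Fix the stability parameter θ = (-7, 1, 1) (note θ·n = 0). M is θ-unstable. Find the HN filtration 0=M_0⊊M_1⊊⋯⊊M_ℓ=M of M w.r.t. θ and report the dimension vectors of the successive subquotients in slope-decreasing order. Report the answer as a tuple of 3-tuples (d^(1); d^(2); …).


Via rank(M_{q-1}∘⋯∘M_p): M ≅ I[1,3], I[2,2], I[2,3]^2.
μ_θ-semistable layers: μ^(1)=1; μ^(2)=-7

((0, 4, 3); (1, 0, 0))


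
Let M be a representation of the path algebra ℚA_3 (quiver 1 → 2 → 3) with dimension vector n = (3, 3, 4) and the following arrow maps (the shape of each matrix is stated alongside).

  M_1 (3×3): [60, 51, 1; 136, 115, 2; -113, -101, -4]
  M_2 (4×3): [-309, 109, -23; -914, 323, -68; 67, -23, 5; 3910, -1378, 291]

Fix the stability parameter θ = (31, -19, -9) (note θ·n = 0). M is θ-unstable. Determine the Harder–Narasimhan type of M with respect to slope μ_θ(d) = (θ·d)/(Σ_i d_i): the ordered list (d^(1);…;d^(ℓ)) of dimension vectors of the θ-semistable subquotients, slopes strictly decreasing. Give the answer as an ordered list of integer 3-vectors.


Via rank(M_{q-1}∘⋯∘M_p): M ≅ I[1,3]^3, I[3,3].
μ_θ-semistable layers: μ^(1)=1; μ^(2)=-9

((3, 3, 3); (0, 0, 1))


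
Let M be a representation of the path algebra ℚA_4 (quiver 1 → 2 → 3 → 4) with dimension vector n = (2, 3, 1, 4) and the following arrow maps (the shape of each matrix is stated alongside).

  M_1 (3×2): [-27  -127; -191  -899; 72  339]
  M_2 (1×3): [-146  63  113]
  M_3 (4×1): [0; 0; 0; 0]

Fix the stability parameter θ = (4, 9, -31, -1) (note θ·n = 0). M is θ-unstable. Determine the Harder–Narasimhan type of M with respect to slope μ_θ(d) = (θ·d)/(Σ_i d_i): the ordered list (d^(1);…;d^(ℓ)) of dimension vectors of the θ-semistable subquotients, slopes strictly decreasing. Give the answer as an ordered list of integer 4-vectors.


Barcode: M ≅ I[1,2], I[1,3], I[2,2], I[4,4]^4. HN layers by μ_θ (4 steps, strictly decreasing):
  μ^(1)=9; μ^(2)=4; μ^(3)=-1; μ^(4)=-6

((0, 2, 0, 0); (1, 0, 0, 0); (0, 0, 0, 4); (1, 1, 1, 0))


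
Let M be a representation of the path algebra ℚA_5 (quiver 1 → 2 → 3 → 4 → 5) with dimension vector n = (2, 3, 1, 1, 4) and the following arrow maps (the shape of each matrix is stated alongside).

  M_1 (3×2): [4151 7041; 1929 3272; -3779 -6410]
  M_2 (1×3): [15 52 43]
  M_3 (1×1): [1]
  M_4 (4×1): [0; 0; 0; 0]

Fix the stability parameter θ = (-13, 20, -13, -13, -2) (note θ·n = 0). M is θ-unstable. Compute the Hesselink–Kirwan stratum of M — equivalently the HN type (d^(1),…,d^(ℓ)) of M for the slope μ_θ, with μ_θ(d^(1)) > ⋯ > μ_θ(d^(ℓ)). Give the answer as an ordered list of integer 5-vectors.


Via rank(M_{q-1}∘⋯∘M_p): M ≅ I[1,2], I[1,4], I[2,2], I[5,5]^4.
μ_θ-semistable layers: μ^(1)=20; μ^(2)=-2; μ^(3)=-13

((0, 2, 0, 0, 0); (0, 1, 1, 1, 4); (2, 0, 0, 0, 0))
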